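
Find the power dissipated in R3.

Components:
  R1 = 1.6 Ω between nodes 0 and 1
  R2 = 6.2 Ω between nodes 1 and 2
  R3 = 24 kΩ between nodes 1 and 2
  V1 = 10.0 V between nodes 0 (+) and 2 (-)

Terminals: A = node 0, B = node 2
Nodal analysis, taking node 2 as the 0 V reference.
Source V1 fixes V_0 = 10 V.
KCL at each unknown node (sum of currents leaving = 0; resistances in Ω):
  Node 1: (V_1 - 10)/1.6 + (V_1 - 0)/6.2 + (V_1 - 0)/24000 = 0
Collecting terms: 0.7863 × V_1 = 6.25  =>  V_1 = 7.948 V
I_R3 = (V_1 - V_2)/R3 = (7.948 - 0)/24000 = 0.0003312 A
P_R3 = I_R3² × R3 = (0.0003312)² × 24000 = 0.002632 W

Final answer: 0.002632 W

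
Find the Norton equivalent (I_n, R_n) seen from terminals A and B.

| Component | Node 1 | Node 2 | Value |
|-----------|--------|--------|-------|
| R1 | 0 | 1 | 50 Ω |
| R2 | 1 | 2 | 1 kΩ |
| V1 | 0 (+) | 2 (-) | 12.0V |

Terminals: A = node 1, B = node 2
Find the Thévenin equivalent first; then I_n = V_th/R_th and R_n = R_th.
Step 1 — V_th is the open-circuit voltage V_A - V_B (nothing connected across the terminals).
Nodal analysis, taking node 2 as the 0 V reference.
Source V1 fixes V_0 = 12 V.
KCL at each unknown node (sum of currents leaving = 0; resistances in Ω):
  Node 1: (V_1 - 12)/50 + (V_1 - 0)/1000 = 0
Collecting terms: 0.021 × V_1 = 0.24  =>  V_1 = 11.43 V
V_th = V_1 - V_2 = 11.43 - 0 = 11.43 V
Step 2 — R_th: zero the source — replace V1 by a short circuit (node 2 merges into node 0) — and find the resistance seen between A (node 1) and B (node 0).
Reduce the network between node 1 (A) and node 0 (B) by series/parallel combination:
  Rp1 = R1 ‖ R2 (parallel, both between nodes 0 and 1) = 1/(1/50 + 1/1000) = 47.62 Ω
R_th = 47.62 Ω
I_n = V_th/R_th = 11.43/47.62 = 0.24 A, and R_n = R_th = 47.62 Ω

Final answer: I_n = 0.24 A, R_n = 47.62 Ω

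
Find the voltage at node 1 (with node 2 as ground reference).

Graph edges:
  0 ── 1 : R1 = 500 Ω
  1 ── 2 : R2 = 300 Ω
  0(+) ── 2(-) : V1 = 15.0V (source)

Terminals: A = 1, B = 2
Nodal analysis, taking node 2 as the 0 V reference.
Source V1 fixes V_0 = 15 V.
KCL at each unknown node (sum of currents leaving = 0; resistances in Ω):
  Node 1: (V_1 - 15)/500 + (V_1 - 0)/300 = 0
Collecting terms: 0.005333 × V_1 = 0.03  =>  V_1 = 5.625 V
The requested potential is V_1 = 5.625 V.

Final answer: V_1 = 5.625 V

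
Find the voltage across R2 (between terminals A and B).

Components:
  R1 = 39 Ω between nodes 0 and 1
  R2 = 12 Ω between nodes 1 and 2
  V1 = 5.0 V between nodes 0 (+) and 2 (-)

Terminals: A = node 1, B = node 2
R1 and R2 are in series across V1 (node 0 → node 1 → node 2), and the output A–B is taken across R2, so this is a voltage divider.
Series current: I = V1/(R1 + R2) = 5/(39 + 12) = 5/51 = 0.09804 A
V_R2 = I × R2 = V1 × R2/(R1 + R2) = 5 × 12/51 = 1.176 V

Final answer: 1.176 V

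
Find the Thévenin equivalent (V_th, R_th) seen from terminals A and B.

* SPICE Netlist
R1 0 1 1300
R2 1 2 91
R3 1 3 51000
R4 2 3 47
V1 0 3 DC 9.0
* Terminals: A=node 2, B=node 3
Step 1 — V_th is the open-circuit voltage V_A - V_B (nothing connected across the terminals).
Nodal analysis, taking node 3 as the 0 V reference.
Source V1 fixes V_0 = 9 V.
KCL at each unknown node (sum of currents leaving = 0; resistances in Ω):
  Node 1: (V_1 - 9)/1300 + (V_1 - V_2)/91 + (V_1 - 0)/51000 = 0
  Node 2: (V_2 - V_1)/91 + (V_2 - 0)/47 = 0
Collecting terms (coefficients in siemens):
  0.01178·V_1 - 0.01099·V_2 = 0.006923
  0.03227·V_2 - 0.01099·V_1 = 0
Determinant D = (0.01178)(0.03227) - (-0.01099)(-0.01099) = 0.0002593
V_1 = [(0.006923)(0.03227) - (-0.01099)(0)]/D = 0.8616 V
V_2 = [(0.01178)(0) - (0.006923)(-0.01099)]/D = 0.2934 V
V_th = V_2 - V_3 = 0.2934 - 0 = 0.2934 V
Step 2 — R_th: zero the source — replace V1 by a short circuit (node 3 merges into node 0) — and find the resistance seen between A (node 2) and B (node 0).
Reduce the network between node 2 (A) and node 0 (B) by series/parallel combination:
  Rp1 = R1 ‖ R3 (parallel, both between nodes 0 and 1) = 1/(1/1300 + 1/51000) = 1268 Ω
  Rs1 = R2 + Rp1 (series, joined only at node 1) = 91 + 1268 = 1359 Ω
  Rp2 = R4 ‖ Rs1 (parallel, both between nodes 0 and 2) = 1/(1/47 + 1/1359) = 45.43 Ω
R_th = 45.43 Ω

Final answer: V_th = 0.2934 V, R_th = 45.43 Ω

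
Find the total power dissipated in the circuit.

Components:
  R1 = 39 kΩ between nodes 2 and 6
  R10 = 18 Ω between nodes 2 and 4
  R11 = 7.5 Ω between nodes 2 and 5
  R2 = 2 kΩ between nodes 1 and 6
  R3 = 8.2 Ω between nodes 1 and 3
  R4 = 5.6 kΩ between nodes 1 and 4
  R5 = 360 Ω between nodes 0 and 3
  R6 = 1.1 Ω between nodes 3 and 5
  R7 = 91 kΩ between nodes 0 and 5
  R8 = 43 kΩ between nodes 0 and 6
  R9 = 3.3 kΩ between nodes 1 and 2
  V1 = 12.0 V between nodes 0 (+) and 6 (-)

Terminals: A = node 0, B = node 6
Nodal analysis, taking node 6 as the 0 V reference.
Source V1 fixes V_0 = 12 V.
KCL at each unknown node (sum of currents leaving = 0; resistances in Ω):
  Node 1: (V_1 - 0)/2000 + (V_1 - V_3)/8.2 + (V_1 - V_4)/5600 + (V_1 - V_2)/3300 = 0
  Node 2: (V_2 - 0)/39000 + (V_2 - V_1)/3300 + (V_2 - V_4)/18 + (V_2 - V_5)/7.5 = 0
  Node 3: (V_3 - V_1)/8.2 + (V_3 - 12)/360 + (V_3 - V_5)/1.1 = 0
  Node 4: (V_4 - V_1)/5600 + (V_4 - V_2)/18 = 0
  Node 5: (V_5 - V_3)/1.1 + (V_5 - 12)/91000 + (V_5 - V_2)/7.5 = 0
Collecting terms (coefficients in siemens):
  0.1229·V_1 - 0.000303·V_2 - 0.122·V_3 - 0.0001786·V_4 = 0
  0.1892·V_2 - 0.000303·V_1 - 0.05556·V_4 - 0.1333·V_5 = 0
  1.034·V_3 - 0.122·V_1 - 0.9091·V_5 = 0.03333
  0.05573·V_4 - 0.0001786·V_1 - 0.05556·V_2 = 0
  1.042·V_5 - 0.1333·V_2 - 0.9091·V_3 = 0.0001319
Solving these 5 simultaneous equations (Gaussian elimination) gives:
  V_1 = 10.06 V, V_2 = 10.1 V, V_3 = 10.1 V, V_4 = 10.1 V
  V_5 = 10.1 V
Power in each resistor, P = (ΔV)²/R:
  P_R1 = (10.1 - 0)²/39000 = 0.002616 W
  P_R2 = (10.06 - 0)²/2000 = 0.05062 W
  P_R3 = (10.06 - 10.1)²/8.2 = 0.000206 W
  P_R4 = (10.06 - 10.1)²/5600 = 0.0000002662 W
  P_R5 = (12 - 10.1)²/360 = 0.009995 W
  P_R6 = (10.1 - 10.1)²/1.1 = 0.00000007253 W
  P_R7 = (12 - 10.1)²/91000 = 0.00003955 W
  P_R8 = (12 - 0)²/43000 = 0.003349 W
  P_R9 = (10.06 - 10.1)²/3300 = 0.0000004547 W
  P_R10 = (10.1 - 10.1)²/18 = 0.0000000008558 W
  P_R11 = (10.1 - 10.1)²/7.5 = 0.0000005781 W
P_total = P_R1 + P_R2 + P_R3 + P_R4 + P_R5 + P_R6 + P_R7 + P_R8 + P_R9 + P_R10 + P_R11 = 0.06683 W

Final answer: 0.06683 W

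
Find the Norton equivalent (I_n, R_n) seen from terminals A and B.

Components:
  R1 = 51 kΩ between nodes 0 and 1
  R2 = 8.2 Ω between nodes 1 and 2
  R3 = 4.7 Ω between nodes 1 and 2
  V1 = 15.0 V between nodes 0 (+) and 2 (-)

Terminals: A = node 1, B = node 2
Find the Thévenin equivalent first; then I_n = V_th/R_th and R_n = R_th.
Step 1 — V_th is the open-circuit voltage V_A - V_B (nothing connected across the terminals).
Nodal analysis, taking node 2 as the 0 V reference.
Source V1 fixes V_0 = 15 V.
KCL at each unknown node (sum of currents leaving = 0; resistances in Ω):
  Node 1: (V_1 - 15)/51000 + (V_1 - 0)/8.2 + (V_1 - 0)/4.7 = 0
Collecting terms: 0.3347 × V_1 = 0.0002941  =>  V_1 = 0.0008787 V
V_th = V_1 - V_2 = 0.0008787 - 0 = 0.0008787 V
Step 2 — R_th: zero the source — replace V1 by a short circuit (node 2 merges into node 0) — and find the resistance seen between A (node 1) and B (node 0).
Reduce the network between node 1 (A) and node 0 (B) by series/parallel combination:
  Rp1 = R1 ‖ R2 ‖ R3 (parallel, all between nodes 0 and 1) = 1/(1/51000 + 1/8.2 + 1/4.7) = 2.987 Ω
R_th = 2.987 Ω
I_n = V_th/R_th = 0.0008787/2.987 = 0.0002941 A, and R_n = R_th = 2.987 Ω

Final answer: I_n = 0.0002941 A, R_n = 2.987 Ω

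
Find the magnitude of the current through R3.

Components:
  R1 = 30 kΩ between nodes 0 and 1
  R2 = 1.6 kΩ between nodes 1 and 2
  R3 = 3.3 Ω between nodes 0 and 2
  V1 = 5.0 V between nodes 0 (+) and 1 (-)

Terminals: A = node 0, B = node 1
Nodal analysis, taking node 1 as the 0 V reference.
Source V1 fixes V_0 = 5 V.
KCL at each unknown node (sum of currents leaving = 0; resistances in Ω):
  Node 2: (V_2 - 0)/1600 + (V_2 - 5)/3.3 = 0
Collecting terms: 0.3037 × V_2 = 1.515  =>  V_2 = 4.99 V
I_R3 = (V_0 - V_2)/R3 = (5 - 4.99)/3.3 = 0.003119 A
|I_R3| = 0.003119 A

Final answer: |I_R3| = 0.003119 A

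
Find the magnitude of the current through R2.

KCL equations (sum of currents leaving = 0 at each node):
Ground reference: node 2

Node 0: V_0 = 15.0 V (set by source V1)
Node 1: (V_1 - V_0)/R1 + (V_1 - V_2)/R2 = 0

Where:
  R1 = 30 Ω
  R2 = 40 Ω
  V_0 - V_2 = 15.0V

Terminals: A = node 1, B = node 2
Nodal analysis, taking node 2 as the 0 V reference.
Source V1 fixes V_0 = 15 V.
KCL at each unknown node (sum of currents leaving = 0; resistances in Ω):
  Node 1: (V_1 - 15)/30 + (V_1 - 0)/40 = 0
Collecting terms: 0.05833 × V_1 = 0.5  =>  V_1 = 8.571 V
I_R2 = (V_1 - V_2)/R2 = (8.571 - 0)/40 = 0.2143 A
|I_R2| = 0.2143 A

Final answer: |I_R2| = 0.2143 A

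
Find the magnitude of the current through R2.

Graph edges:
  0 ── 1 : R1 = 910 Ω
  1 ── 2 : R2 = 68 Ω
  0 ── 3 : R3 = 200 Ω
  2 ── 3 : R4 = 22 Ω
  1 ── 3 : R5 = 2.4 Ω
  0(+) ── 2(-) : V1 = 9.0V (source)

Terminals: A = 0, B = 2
Nodal analysis, taking node 2 as the 0 V reference.
Source V1 fixes V_0 = 9 V.
KCL at each unknown node (sum of currents leaving = 0; resistances in Ω):
  Node 1: (V_1 - 9)/910 + (V_1 - 0)/68 + (V_1 - V_3)/2.4 = 0
  Node 3: (V_3 - 9)/200 + (V_3 - 0)/22 + (V_3 - V_1)/2.4 = 0
Collecting terms (coefficients in siemens):
  0.4325·V_1 - 0.4167·V_3 = 0.00989
  0.4671·V_3 - 0.4167·V_1 = 0.045
Determinant D = (0.4325)(0.4671) - (-0.4167)(-0.4167) = 0.02841
V_1 = [(0.00989)(0.4671) - (-0.4167)(0.045)]/D = 0.8227 V
V_3 = [(0.4325)(0.045) - (0.00989)(-0.4167)]/D = 0.8302 V
I_R2 = (V_1 - V_2)/R2 = (0.8227 - 0)/68 = 0.0121 A
|I_R2| = 0.0121 A

Final answer: |I_R2| = 0.0121 A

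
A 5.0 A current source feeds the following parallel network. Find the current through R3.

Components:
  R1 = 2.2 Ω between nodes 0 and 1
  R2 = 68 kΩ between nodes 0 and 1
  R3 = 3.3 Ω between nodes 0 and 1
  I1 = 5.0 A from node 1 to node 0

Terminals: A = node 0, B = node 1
All resistors sit directly between nodes 0 and 1, so they are in parallel and share one voltage V; the full source current 5 A splits among them.
1/R_par = 1/2.2 + 1/68000 + 1/3.3 = 0.7576 S  =>  R_par = 1.32 Ω
V = I × R_par = 5 × 1.32 = 6.6 V
I_R3 = V/R3 = 6.6/3.3 = 2 A

Final answer: 2 A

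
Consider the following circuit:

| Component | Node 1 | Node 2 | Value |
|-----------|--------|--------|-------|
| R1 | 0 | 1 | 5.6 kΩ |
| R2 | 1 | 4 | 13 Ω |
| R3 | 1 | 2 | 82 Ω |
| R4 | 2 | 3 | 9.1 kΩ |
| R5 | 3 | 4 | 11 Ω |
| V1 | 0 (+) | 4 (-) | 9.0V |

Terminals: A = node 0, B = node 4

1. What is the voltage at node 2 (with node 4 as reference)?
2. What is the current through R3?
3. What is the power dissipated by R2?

Nodal analysis, taking node 4 as the 0 V reference.
Source V1 fixes V_0 = 9 V.
KCL at each unknown node (sum of currents leaving = 0; resistances in Ω):
  Node 1: (V_1 - 9)/5600 + (V_1 - 0)/13 + (V_1 - V_2)/82 = 0
  Node 2: (V_2 - V_1)/82 + (V_2 - V_3)/9100 = 0
  Node 3: (V_3 - V_2)/9100 + (V_3 - 0)/11 = 0
Collecting terms (coefficients in siemens):
  0.0893·V_1 - 0.0122·V_2 = 0.001607
  0.01231·V_2 - 0.0122·V_1 - 0.0001099·V_3 = 0
  0.09102·V_3 - 0.0001099·V_2 = 0
Solving these 3 simultaneous equations (Gaussian elimination) gives:
  V_1 = 0.02082 V, V_2 = 0.02063 V, V_3 = 0.00002491 V
Part 1:
  Read off the nodal solution: V_2 = 0.02063 V
Part 2:
  I_R3 = (V_1 - V_2)/R3 = (0.02082 - 0.02063)/82 = 0.000002264 A
  Magnitude: I_R3 = 0.000002264 A
Part 3:
  I_R2 = (V_1 - V_4)/R2 = (0.02082 - 0)/13 = 0.001601 A
  P_R2 = I_R2² × R2 = (0.001601)² × 13 = 0.00003333 W

Final answers:
1. V_2 = 0.02063 V
2. I_R3 = 2.264e-06 A
3. P_R2 = 3.333e-05 W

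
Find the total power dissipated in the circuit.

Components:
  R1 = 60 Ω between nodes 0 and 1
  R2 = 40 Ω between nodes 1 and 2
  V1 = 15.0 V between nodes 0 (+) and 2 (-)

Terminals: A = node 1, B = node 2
Nodal analysis, taking node 2 as the 0 V reference.
Source V1 fixes V_0 = 15 V.
KCL at each unknown node (sum of currents leaving = 0; resistances in Ω):
  Node 1: (V_1 - 15)/60 + (V_1 - 0)/40 = 0
Collecting terms: 0.04167 × V_1 = 0.25  =>  V_1 = 6 V
Power in each resistor, P = (ΔV)²/R:
  P_R1 = (15 - 6)²/60 = 1.35 W
  P_R2 = (6 - 0)²/40 = 0.9 W
P_total = P_R1 + P_R2 = 2.25 W

Final answer: 2.25 W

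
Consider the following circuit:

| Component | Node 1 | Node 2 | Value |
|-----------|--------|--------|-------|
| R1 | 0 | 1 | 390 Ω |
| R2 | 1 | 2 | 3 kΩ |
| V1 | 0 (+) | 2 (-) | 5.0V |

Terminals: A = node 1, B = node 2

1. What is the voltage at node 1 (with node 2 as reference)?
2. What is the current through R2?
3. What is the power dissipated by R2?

Nodal analysis, taking node 2 as the 0 V reference.
Source V1 fixes V_0 = 5 V.
KCL at each unknown node (sum of currents leaving = 0; resistances in Ω):
  Node 1: (V_1 - 5)/390 + (V_1 - 0)/3000 = 0
Collecting terms: 0.002897 × V_1 = 0.01282  =>  V_1 = 4.425 V
Part 1:
  Read off the nodal solution: V_1 = 4.425 V
Part 2:
  I_R2 = (V_1 - V_2)/R2 = (4.425 - 0)/3000 = 0.001475 A
  Magnitude: I_R2 = 0.001475 A
Part 3:
  I_R2 = (V_1 - V_2)/R2 = (4.425 - 0)/3000 = 0.001475 A
  P_R2 = I_R2² × R2 = (0.001475)² × 3000 = 0.006526 W

Final answers:
1. V_1 = 4.425 V
2. I_R2 = 0.001475 A
3. P_R2 = 0.006526 W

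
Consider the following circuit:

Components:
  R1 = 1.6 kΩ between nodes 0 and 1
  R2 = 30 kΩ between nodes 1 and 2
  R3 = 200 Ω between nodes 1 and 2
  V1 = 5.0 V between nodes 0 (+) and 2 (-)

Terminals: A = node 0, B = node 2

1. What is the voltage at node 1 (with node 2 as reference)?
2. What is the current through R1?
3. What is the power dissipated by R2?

Nodal analysis, taking node 2 as the 0 V reference.
Source V1 fixes V_0 = 5 V.
KCL at each unknown node (sum of currents leaving = 0; resistances in Ω):
  Node 1: (V_1 - 5)/1600 + (V_1 - 0)/30000 + (V_1 - 0)/200 = 0
Collecting terms: 0.005658 × V_1 = 0.003125  =>  V_1 = 0.5523 V
Part 1:
  Read off the nodal solution: V_1 = 0.5523 V
Part 2:
  I_R1 = (V_0 - V_1)/R1 = (5 - 0.5523)/1600 = 0.00278 A
  Magnitude: I_R1 = 0.00278 A
Part 3:
  I_R2 = (V_1 - V_2)/R2 = (0.5523 - 0)/30000 = 0.00001841 A
  P_R2 = I_R2² × R2 = (0.00001841)² × 30000 = 0.00001017 W

Final answers:
1. V_1 = 0.5523 V
2. I_R1 = 0.00278 A
3. P_R2 = 1.017e-05 W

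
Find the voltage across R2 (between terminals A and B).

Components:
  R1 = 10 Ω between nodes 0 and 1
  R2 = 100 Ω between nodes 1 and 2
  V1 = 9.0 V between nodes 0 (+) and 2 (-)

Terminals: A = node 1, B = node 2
R1 and R2 are in series across V1 (node 0 → node 1 → node 2), and the output A–B is taken across R2, so this is a voltage divider.
Series current: I = V1/(R1 + R2) = 9/(10 + 100) = 9/110 = 0.08182 A
V_R2 = I × R2 = V1 × R2/(R1 + R2) = 9 × 100/110 = 8.182 V

Final answer: 8.182 V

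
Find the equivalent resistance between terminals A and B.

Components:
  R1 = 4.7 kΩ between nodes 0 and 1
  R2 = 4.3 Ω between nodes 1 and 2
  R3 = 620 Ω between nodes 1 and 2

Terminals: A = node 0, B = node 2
Reduce the network between node 0 (A) and node 2 (B) by series/parallel combination:
  Rp1 = R2 ‖ R3 (parallel, both between nodes 1 and 2) = 1/(1/4.3 + 1/620) = 4.27 Ω
  Rs1 = R1 + Rp1 (series, joined only at node 1) = 4700 + 4.27 = 4704 Ω
R_eq = 4.704 kΩ

Final answer: 4.704 kΩ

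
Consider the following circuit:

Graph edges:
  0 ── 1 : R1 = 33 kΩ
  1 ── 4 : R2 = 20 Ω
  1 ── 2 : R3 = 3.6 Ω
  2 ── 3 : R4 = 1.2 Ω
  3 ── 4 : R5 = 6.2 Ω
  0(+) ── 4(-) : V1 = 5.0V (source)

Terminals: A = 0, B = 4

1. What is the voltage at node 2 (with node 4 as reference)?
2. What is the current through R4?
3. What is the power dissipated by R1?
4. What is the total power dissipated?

Nodal analysis, taking node 4 as the 0 V reference.
Source V1 fixes V_0 = 5 V.
KCL at each unknown node (sum of currents leaving = 0; resistances in Ω):
  Node 1: (V_1 - 5)/33000 + (V_1 - 0)/20 + (V_1 - V_2)/3.6 = 0
  Node 2: (V_2 - V_1)/3.6 + (V_2 - V_3)/1.2 = 0
  Node 3: (V_3 - V_2)/1.2 + (V_3 - 0)/6.2 = 0
Collecting terms (coefficients in siemens):
  0.3278·V_1 - 0.2778·V_2 = 0.0001515
  1.111·V_2 - 0.2778·V_1 - 0.8333·V_3 = 0
  0.9946·V_3 - 0.8333·V_2 = 0
Solving these 3 simultaneous equations (Gaussian elimination) gives:
  V_1 = 0.001075 V, V_2 = 0.0007232 V, V_3 = 0.0006059 V
Part 1:
  Read off the nodal solution: V_2 = 0.0007232 V
Part 2:
  I_R4 = (V_2 - V_3)/R4 = (0.0007232 - 0.0006059)/1.2 = 0.00009773 A
  Magnitude: I_R4 = 0.00009773 A
Part 3:
  I_R1 = (V_0 - V_1)/R1 = (5 - 0.001075)/33000 = 0.0001515 A
  P_R1 = I_R1² × R1 = (0.0001515)² × 33000 = 0.0007573 W
Part 4:
  Power in each resistor, P = (ΔV)²/R:
    P_R1 = (5 - 0.001075)²/33000 = 0.0007573 W
    P_R2 = (0.001075 - 0)²/20 = 0.00000005779 W
    P_R3 = (0.001075 - 0.0007232)²/3.6 = 0.00000003438 W
    P_R4 = (0.0007232 - 0.0006059)²/1.2 = 0.00000001146 W
    P_R5 = (0.0006059 - 0)²/6.2 = 0.00000005922 W
  P_total = P_R1 + P_R2 + P_R3 + P_R4 + P_R5 = 0.0007574 W

Final answers:
1. V_2 = 0.0007232 V
2. I_R4 = 9.773e-05 A
3. P_R1 = 0.0007573 W
4. P_total = 0.0007574 W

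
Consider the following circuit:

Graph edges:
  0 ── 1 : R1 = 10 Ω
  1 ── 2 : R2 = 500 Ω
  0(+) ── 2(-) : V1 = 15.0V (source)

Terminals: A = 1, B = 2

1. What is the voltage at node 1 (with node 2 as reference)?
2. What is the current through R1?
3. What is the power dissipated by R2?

Nodal analysis, taking node 2 as the 0 V reference.
Source V1 fixes V_0 = 15 V.
KCL at each unknown node (sum of currents leaving = 0; resistances in Ω):
  Node 1: (V_1 - 15)/10 + (V_1 - 0)/500 = 0
Collecting terms: 0.102 × V_1 = 1.5  =>  V_1 = 14.71 V
Part 1:
  Read off the nodal solution: V_1 = 14.71 V
Part 2:
  I_R1 = (V_0 - V_1)/R1 = (15 - 14.71)/10 = 0.02941 A
  Magnitude: I_R1 = 0.02941 A
Part 3:
  I_R2 = (V_1 - V_2)/R2 = (14.71 - 0)/500 = 0.02941 A
  P_R2 = I_R2² × R2 = (0.02941)² × 500 = 0.4325 W

Final answers:
1. V_1 = 14.71 V
2. I_R1 = 0.02941 A
3. P_R2 = 0.4325 W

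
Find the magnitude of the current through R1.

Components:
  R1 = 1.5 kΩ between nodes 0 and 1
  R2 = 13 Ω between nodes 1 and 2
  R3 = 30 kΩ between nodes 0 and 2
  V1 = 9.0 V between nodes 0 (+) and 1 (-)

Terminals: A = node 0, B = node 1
Nodal analysis, taking node 1 as the 0 V reference.
Source V1 fixes V_0 = 9 V.
KCL at each unknown node (sum of currents leaving = 0; resistances in Ω):
  Node 2: (V_2 - 0)/13 + (V_2 - 9)/30000 = 0
Collecting terms: 0.07696 × V_2 = 0.0003  =>  V_2 = 0.003898 V
I_R1 = (V_0 - V_1)/R1 = (9 - 0)/1500 = 0.006 A
|I_R1| = 0.006 A

Final answer: |I_R1| = 0.006 A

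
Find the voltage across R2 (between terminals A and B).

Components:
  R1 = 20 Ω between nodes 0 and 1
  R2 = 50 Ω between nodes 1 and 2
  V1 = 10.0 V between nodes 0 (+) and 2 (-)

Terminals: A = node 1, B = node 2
R1 and R2 are in series across V1 (node 0 → node 1 → node 2), and the output A–B is taken across R2, so this is a voltage divider.
Series current: I = V1/(R1 + R2) = 10/(20 + 50) = 10/70 = 0.1429 A
V_R2 = I × R2 = V1 × R2/(R1 + R2) = 10 × 50/70 = 7.143 V

Final answer: 7.143 V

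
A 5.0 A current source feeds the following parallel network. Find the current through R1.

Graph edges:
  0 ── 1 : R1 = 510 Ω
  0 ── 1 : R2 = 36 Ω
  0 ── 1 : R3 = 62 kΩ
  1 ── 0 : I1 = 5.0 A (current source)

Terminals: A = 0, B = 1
All resistors sit directly between nodes 0 and 1, so they are in parallel and share one voltage V; the full source current 5 A splits among them.
1/R_par = 1/510 + 1/36 + 1/62000 = 0.02975 S  =>  R_par = 33.61 Ω
V = I × R_par = 5 × 33.61 = 168 V
I_R1 = V/R1 = 168/510 = 0.3295 A

Final answer: 0.3295 A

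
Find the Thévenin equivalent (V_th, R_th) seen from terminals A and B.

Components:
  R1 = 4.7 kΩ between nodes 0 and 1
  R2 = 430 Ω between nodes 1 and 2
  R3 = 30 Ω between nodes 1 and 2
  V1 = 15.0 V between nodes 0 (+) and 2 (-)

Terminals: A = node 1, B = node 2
Step 1 — V_th is the open-circuit voltage V_A - V_B (nothing connected across the terminals).
Nodal analysis, taking node 2 as the 0 V reference.
Source V1 fixes V_0 = 15 V.
KCL at each unknown node (sum of currents leaving = 0; resistances in Ω):
  Node 1: (V_1 - 15)/4700 + (V_1 - 0)/430 + (V_1 - 0)/30 = 0
Collecting terms: 0.03587 × V_1 = 0.003191  =>  V_1 = 0.08897 V
V_th = V_1 - V_2 = 0.08897 - 0 = 0.08897 V
Step 2 — R_th: zero the source — replace V1 by a short circuit (node 2 merges into node 0) — and find the resistance seen between A (node 1) and B (node 0).
Reduce the network between node 1 (A) and node 0 (B) by series/parallel combination:
  Rp1 = R1 ‖ R2 ‖ R3 (parallel, all between nodes 0 and 1) = 1/(1/4700 + 1/430 + 1/30) = 27.88 Ω
R_th = 27.88 Ω

Final answer: V_th = 0.08897 V, R_th = 27.88 Ω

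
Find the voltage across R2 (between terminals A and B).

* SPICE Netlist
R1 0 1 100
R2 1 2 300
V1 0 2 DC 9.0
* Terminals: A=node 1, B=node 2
R1 and R2 are in series across V1 (node 0 → node 1 → node 2), and the output A–B is taken across R2, so this is a voltage divider.
Series current: I = V1/(R1 + R2) = 9/(100 + 300) = 9/400 = 0.0225 A
V_R2 = I × R2 = V1 × R2/(R1 + R2) = 9 × 300/400 = 6.75 V

Final answer: 6.75 V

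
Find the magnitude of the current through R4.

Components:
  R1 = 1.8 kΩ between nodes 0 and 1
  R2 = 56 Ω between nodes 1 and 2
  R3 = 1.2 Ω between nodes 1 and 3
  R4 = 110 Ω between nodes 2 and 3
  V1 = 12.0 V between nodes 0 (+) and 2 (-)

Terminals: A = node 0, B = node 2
Nodal analysis, taking node 2 as the 0 V reference.
Source V1 fixes V_0 = 12 V.
KCL at each unknown node (sum of currents leaving = 0; resistances in Ω):
  Node 1: (V_1 - 12)/1800 + (V_1 - 0)/56 + (V_1 - V_3)/1.2 = 0
  Node 3: (V_3 - V_1)/1.2 + (V_3 - 0)/110 = 0
Collecting terms (coefficients in siemens):
  0.8517·V_1 - 0.8333·V_3 = 0.006667
  0.8424·V_3 - 0.8333·V_1 = 0
Determinant D = (0.8517)(0.8424) - (-0.8333)(-0.8333) = 0.02309
V_1 = [(0.006667)(0.8424) - (-0.8333)(0)]/D = 0.2433 V
V_3 = [(0.8517)(0) - (0.006667)(-0.8333)]/D = 0.2406 V
I_R4 = (V_2 - V_3)/R4 = (0 - 0.2406)/110 = -0.002188 A
|I_R4| = 0.002188 A

Final answer: |I_R4| = 0.002188 A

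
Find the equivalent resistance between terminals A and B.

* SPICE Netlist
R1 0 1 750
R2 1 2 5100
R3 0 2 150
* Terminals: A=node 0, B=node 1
Reduce the network between node 0 (A) and node 1 (B) by series/parallel combination:
  Rs1 = R3 + R2 (series, joined only at node 2) = 150 + 5100 = 5250 Ω
  Rp1 = R1 ‖ Rs1 (parallel, both between nodes 0 and 1) = 1/(1/750 + 1/5250) = 656.2 Ω
R_eq = 656.2 Ω

Final answer: 656.2 Ω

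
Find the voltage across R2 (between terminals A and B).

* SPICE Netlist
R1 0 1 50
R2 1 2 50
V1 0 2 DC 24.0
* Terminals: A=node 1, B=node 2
R1 and R2 are in series across V1 (node 0 → node 1 → node 2), and the output A–B is taken across R2, so this is a voltage divider.
Series current: I = V1/(R1 + R2) = 24/(50 + 50) = 24/100 = 0.24 A
V_R2 = I × R2 = V1 × R2/(R1 + R2) = 24 × 50/100 = 12 V

Final answer: 12 V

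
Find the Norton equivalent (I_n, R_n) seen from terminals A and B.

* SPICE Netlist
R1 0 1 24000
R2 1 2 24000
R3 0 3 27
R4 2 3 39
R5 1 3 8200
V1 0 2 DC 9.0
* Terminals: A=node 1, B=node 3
Find the Thévenin equivalent first; then I_n = V_th/R_th and R_n = R_th.
Step 1 — V_th is the open-circuit voltage V_A - V_B (nothing connected across the terminals).
Nodal analysis, taking node 2 as the 0 V reference.
Source V1 fixes V_0 = 9 V.
KCL at each unknown node (sum of currents leaving = 0; resistances in Ω):
  Node 1: (V_1 - 9)/24000 + (V_1 - 0)/24000 + (V_1 - V_3)/8200 = 0
  Node 3: (V_3 - 9)/27 + (V_3 - 0)/39 + (V_3 - V_1)/8200 = 0
Collecting terms (coefficients in siemens):
  0.0002053·V_1 - 0.000122·V_3 = 0.000375
  0.0628·V_3 - 0.000122·V_1 = 0.3333
Determinant D = (0.0002053)(0.0628) - (-0.000122)(-0.000122) = 0.00001288
V_1 = [(0.000375)(0.0628) - (-0.000122)(0.3333)]/D = 4.986 V
V_3 = [(0.0002053)(0.3333) - (0.000375)(-0.000122)]/D = 5.318 V
V_th = V_1 - V_3 = 4.986 - 5.318 = -0.3319 V
Step 2 — R_th: zero the source — replace V1 by a short circuit (node 2 merges into node 0) — and find the resistance seen between A (node 1) and B (node 3).
Reduce the network between node 1 (A) and node 3 (B) by series/parallel combination:
  Rp1 = R1 ‖ R2 (parallel, both between nodes 0 and 1) = 1/(1/24000 + 1/24000) = 12000 Ω
  Rp2 = R3 ‖ R4 (parallel, both between nodes 0 and 3) = 1/(1/27 + 1/39) = 15.95 Ω
  Rs1 = Rp1 + Rp2 (series, joined only at node 0) = 12000 + 15.95 = 12020 Ω
  Rp3 = R5 ‖ Rs1 (parallel, both between nodes 1 and 3) = 1/(1/8200 + 1/12020) = 4874 Ω
R_th = 4.874 kΩ
I_n = V_th/R_th = -0.3319/4874 = -0.00006809 A, and R_n = R_th = 4.874 kΩ

Final answer: I_n = -6.809e-05 A, R_n = 4.874 kΩ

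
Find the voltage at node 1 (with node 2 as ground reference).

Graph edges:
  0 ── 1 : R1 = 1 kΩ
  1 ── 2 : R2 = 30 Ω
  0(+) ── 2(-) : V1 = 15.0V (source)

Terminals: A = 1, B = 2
Nodal analysis, taking node 2 as the 0 V reference.
Source V1 fixes V_0 = 15 V.
KCL at each unknown node (sum of currents leaving = 0; resistances in Ω):
  Node 1: (V_1 - 15)/1000 + (V_1 - 0)/30 = 0
Collecting terms: 0.03433 × V_1 = 0.015  =>  V_1 = 0.4369 V
The requested potential is V_1 = 0.4369 V.

Final answer: V_1 = 0.4369 V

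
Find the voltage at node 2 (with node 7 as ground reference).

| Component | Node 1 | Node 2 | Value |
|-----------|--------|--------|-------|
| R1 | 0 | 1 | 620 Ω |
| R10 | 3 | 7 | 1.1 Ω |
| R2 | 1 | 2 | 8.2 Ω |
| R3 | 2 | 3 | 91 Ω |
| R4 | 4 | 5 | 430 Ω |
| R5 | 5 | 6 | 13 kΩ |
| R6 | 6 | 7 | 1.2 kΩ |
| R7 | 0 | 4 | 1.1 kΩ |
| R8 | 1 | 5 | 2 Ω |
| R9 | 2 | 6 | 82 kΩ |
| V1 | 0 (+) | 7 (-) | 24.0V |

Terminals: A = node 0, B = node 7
Nodal analysis, taking node 7 as the 0 V reference.
Source V1 fixes V_0 = 24 V.
KCL at each unknown node (sum of currents leaving = 0; resistances in Ω):
  Node 1: (V_1 - 24)/620 + (V_1 - V_2)/8.2 + (V_1 - V_5)/2 = 0
  Node 2: (V_2 - V_1)/8.2 + (V_2 - V_3)/91 + (V_2 - V_6)/82000 = 0
  Node 3: (V_3 - V_2)/91 + (V_3 - 0)/1.1 = 0
  Node 4: (V_4 - V_5)/430 + (V_4 - 24)/1100 = 0
  Node 5: (V_5 - V_4)/430 + (V_5 - V_6)/13000 + (V_5 - V_1)/2 = 0
  Node 6: (V_6 - V_5)/13000 + (V_6 - 0)/1200 + (V_6 - V_2)/82000 = 0
Collecting terms (coefficients in siemens):
  0.6236·V_1 - 0.122·V_2 - 0.5·V_5 = 0.03871
  0.133·V_2 - 0.122·V_1 - 0.01099·V_3 - 0.0000122·V_6 = 0
  0.9201·V_3 - 0.01099·V_2 = 0
  0.003235·V_4 - 0.002326·V_5 = 0.02182
  0.5024·V_5 - 0.5·V_1 - 0.002326·V_4 - 0.00007692·V_6 = 0
  0.0009225·V_6 - 0.0000122·V_2 - 0.00007692·V_5 = 0
Solving these 6 simultaneous equations (Gaussian elimination) gives:
  V_1 = 4.415 V, V_2 = 4.054 V, V_3 = 0.04842 V, V_4 = 9.938 V
  V_5 = 4.44 V, V_6 = 0.4239 V
The requested potential is V_2 = 4.054 V.

Final answer: V_2 = 4.054 V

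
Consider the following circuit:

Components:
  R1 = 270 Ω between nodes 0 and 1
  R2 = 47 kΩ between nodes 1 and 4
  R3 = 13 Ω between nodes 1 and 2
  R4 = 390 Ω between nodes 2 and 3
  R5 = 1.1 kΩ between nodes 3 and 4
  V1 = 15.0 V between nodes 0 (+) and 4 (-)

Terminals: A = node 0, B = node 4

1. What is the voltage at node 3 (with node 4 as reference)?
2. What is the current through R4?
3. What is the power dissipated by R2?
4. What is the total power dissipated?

Nodal analysis, taking node 4 as the 0 V reference.
Source V1 fixes V_0 = 15 V.
KCL at each unknown node (sum of currents leaving = 0; resistances in Ω):
  Node 1: (V_1 - 15)/270 + (V_1 - 0)/47000 + (V_1 - V_2)/13 = 0
  Node 2: (V_2 - V_1)/13 + (V_2 - V_3)/390 = 0
  Node 3: (V_3 - V_2)/390 + (V_3 - 0)/1100 = 0
Collecting terms (coefficients in siemens):
  0.08065·V_1 - 0.07692·V_2 = 0.05556
  0.07949·V_2 - 0.07692·V_1 - 0.002564·V_3 = 0
  0.003473·V_3 - 0.002564·V_2 = 0
Solving these 3 simultaneous equations (Gaussian elimination) gives:
  V_1 = 12.65 V, V_2 = 12.54 V, V_3 = 9.261 V
Part 1:
  Read off the nodal solution: V_3 = 9.261 V
Part 2:
  I_R4 = (V_2 - V_3)/R4 = (12.54 - 9.261)/390 = 0.008419 A
  Magnitude: I_R4 = 0.008419 A
Part 3:
  I_R2 = (V_1 - V_4)/R2 = (12.65 - 0)/47000 = 0.0002692 A
  P_R2 = I_R2² × R2 = (0.0002692)² × 47000 = 0.003407 W
Part 4:
  Power in each resistor, P = (ΔV)²/R:
    P_R1 = (15 - 12.65)²/270 = 0.02038 W
    P_R2 = (12.65 - 0)²/47000 = 0.003407 W
    P_R3 = (12.65 - 12.54)²/13 = 0.0009215 W
    P_R4 = (12.54 - 9.261)²/390 = 0.02764 W
    P_R5 = (9.261 - 0)²/1100 = 0.07797 W
  P_total = P_R1 + P_R2 + P_R3 + P_R4 + P_R5 = 0.1303 W

Final answers:
1. V_3 = 9.261 V
2. I_R4 = 0.008419 A
3. P_R2 = 0.003407 W
4. P_total = 0.1303 W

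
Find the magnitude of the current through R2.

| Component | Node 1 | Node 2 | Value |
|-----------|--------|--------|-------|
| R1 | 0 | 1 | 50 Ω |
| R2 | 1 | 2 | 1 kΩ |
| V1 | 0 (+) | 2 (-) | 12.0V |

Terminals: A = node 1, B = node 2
Nodal analysis, taking node 2 as the 0 V reference.
Source V1 fixes V_0 = 12 V.
KCL at each unknown node (sum of currents leaving = 0; resistances in Ω):
  Node 1: (V_1 - 12)/50 + (V_1 - 0)/1000 = 0
Collecting terms: 0.021 × V_1 = 0.24  =>  V_1 = 11.43 V
I_R2 = (V_1 - V_2)/R2 = (11.43 - 0)/1000 = 0.01143 A
|I_R2| = 0.01143 A

Final answer: |I_R2| = 0.01143 A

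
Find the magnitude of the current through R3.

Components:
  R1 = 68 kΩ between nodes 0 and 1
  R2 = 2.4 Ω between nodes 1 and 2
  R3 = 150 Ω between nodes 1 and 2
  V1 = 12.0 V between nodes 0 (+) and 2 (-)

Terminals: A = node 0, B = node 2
Nodal analysis, taking node 2 as the 0 V reference.
Source V1 fixes V_0 = 12 V.
KCL at each unknown node (sum of currents leaving = 0; resistances in Ω):
  Node 1: (V_1 - 12)/68000 + (V_1 - 0)/2.4 + (V_1 - 0)/150 = 0
Collecting terms: 0.4233 × V_1 = 0.0001765  =>  V_1 = 0.0004168 V
I_R3 = (V_1 - V_2)/R3 = (0.0004168 - 0)/150 = 0.000002779 A
|I_R3| = 0.000002779 A

Final answer: |I_R3| = 2.779e-06 A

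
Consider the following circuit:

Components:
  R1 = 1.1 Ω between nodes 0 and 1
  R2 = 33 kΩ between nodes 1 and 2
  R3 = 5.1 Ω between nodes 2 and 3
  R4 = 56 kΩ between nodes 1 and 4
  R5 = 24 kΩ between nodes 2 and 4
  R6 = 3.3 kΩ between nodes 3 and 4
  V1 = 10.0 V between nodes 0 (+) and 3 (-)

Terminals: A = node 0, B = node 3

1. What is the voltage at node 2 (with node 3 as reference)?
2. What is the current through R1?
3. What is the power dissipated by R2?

Nodal analysis, taking node 3 as the 0 V reference.
Source V1 fixes V_0 = 10 V.
KCL at each unknown node (sum of currents leaving = 0; resistances in Ω):
  Node 1: (V_1 - 10)/1.1 + (V_1 - V_2)/33000 + (V_1 - V_4)/56000 = 0
  Node 2: (V_2 - V_1)/33000 + (V_2 - 0)/5.1 + (V_2 - V_4)/24000 = 0
  Node 4: (V_4 - V_1)/56000 + (V_4 - V_2)/24000 + (V_4 - 0)/3300 = 0
Collecting terms (coefficients in siemens):
  0.9091·V_1 - 0.0000303·V_2 - 0.00001786·V_4 = 9.091
  0.1962·V_2 - 0.0000303·V_1 - 0.00004167·V_4 = 0
  0.0003626·V_4 - 0.00001786·V_1 - 0.00004167·V_2 = 0
Solving these 3 simultaneous equations (Gaussian elimination) gives:
  V_1 = 9.999 V, V_2 = 0.001649 V, V_4 = 0.4927 V
Part 1:
  Read off the nodal solution: V_2 = 0.001649 V
Part 2:
  I_R1 = (V_0 - V_1)/R1 = (10 - 9.999)/1.1 = 0.0004727 A
  Magnitude: I_R1 = 0.0004727 A
Part 3:
  I_R2 = (V_1 - V_2)/R2 = (9.999 - 0.001649)/33000 = 0.000303 A
  P_R2 = I_R2² × R2 = (0.000303)² × 33000 = 0.003029 W

Final answers:
1. V_2 = 0.001649 V
2. I_R1 = 0.0004727 A
3. P_R2 = 0.003029 W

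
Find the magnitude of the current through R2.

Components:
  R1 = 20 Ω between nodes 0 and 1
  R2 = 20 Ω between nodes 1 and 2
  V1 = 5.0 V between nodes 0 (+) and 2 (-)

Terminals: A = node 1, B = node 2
Nodal analysis, taking node 2 as the 0 V reference.
Source V1 fixes V_0 = 5 V.
KCL at each unknown node (sum of currents leaving = 0; resistances in Ω):
  Node 1: (V_1 - 5)/20 + (V_1 - 0)/20 = 0
Collecting terms: 0.1 × V_1 = 0.25  =>  V_1 = 2.5 V
I_R2 = (V_1 - V_2)/R2 = (2.5 - 0)/20 = 0.125 A
|I_R2| = 0.125 A

Final answer: |I_R2| = 0.125 A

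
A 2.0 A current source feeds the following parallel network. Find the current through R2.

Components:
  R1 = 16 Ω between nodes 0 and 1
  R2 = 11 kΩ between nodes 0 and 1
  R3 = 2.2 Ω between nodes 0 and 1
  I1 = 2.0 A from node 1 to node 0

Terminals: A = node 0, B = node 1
All resistors sit directly between nodes 0 and 1, so they are in parallel and share one voltage V; the full source current 2 A splits among them.
1/R_par = 1/16 + 1/11000 + 1/2.2 = 0.5171 S  =>  R_par = 1.934 Ω
V = I × R_par = 2 × 1.934 = 3.867 V
I_R2 = V/R2 = 3.867/11000 = 0.0003516 A

Final answer: 0.0003516 A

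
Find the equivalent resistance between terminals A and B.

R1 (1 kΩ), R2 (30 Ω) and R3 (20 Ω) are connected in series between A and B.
Reduce the network between node 0 (A) and node 3 (B) by series/parallel combination:
  Rs1 = R1 + R2 (series, joined only at node 1) = 1000 + 30 = 1030 Ω
  Rs2 = R3 + Rs1 (series, joined only at node 2) = 20 + 1030 = 1050 Ω
R_eq = 1.05 kΩ

Final answer: 1.05 kΩ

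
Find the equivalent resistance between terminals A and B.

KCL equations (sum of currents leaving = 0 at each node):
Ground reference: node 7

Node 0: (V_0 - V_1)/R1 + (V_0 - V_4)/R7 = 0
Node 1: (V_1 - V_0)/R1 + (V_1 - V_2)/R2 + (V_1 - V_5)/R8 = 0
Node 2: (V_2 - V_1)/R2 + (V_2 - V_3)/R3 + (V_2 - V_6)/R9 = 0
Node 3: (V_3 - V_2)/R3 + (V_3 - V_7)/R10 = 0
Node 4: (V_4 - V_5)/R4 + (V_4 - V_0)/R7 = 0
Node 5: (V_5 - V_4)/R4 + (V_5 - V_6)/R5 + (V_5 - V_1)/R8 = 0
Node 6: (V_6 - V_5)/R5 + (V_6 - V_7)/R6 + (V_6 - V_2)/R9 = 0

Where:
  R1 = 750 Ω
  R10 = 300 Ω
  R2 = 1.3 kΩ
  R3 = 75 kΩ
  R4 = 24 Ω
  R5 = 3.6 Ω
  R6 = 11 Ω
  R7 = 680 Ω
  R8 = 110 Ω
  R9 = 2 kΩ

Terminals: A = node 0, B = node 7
The network is not a plain series/parallel combination. Inject a 1 A test current into terminal A (node 0) and return it from terminal B (node 7); then R_eq = V_A / (1 A).
Nodal analysis, taking node 7 as the 0 V reference.
Current source I_test pushes 1 A into node 0 and draws it out of node 7.
KCL at each unknown node (sum of currents leaving = 0; resistances in Ω):
  Node 0: (V_0 - V_1)/750 + (V_0 - V_4)/680 - 1 = 0
  Node 1: (V_1 - V_0)/750 + (V_1 - V_2)/1300 + (V_1 - V_5)/110 = 0
  Node 2: (V_2 - V_1)/1300 + (V_2 - V_3)/75000 + (V_2 - V_6)/2000 = 0
  Node 3: (V_3 - V_2)/75000 + (V_3 - 0)/300 = 0
  Node 4: (V_4 - V_0)/680 + (V_4 - V_5)/24 = 0
  Node 5: (V_5 - V_1)/110 + (V_5 - V_4)/24 + (V_5 - V_6)/3.6 = 0
  Node 6: (V_6 - V_2)/2000 + (V_6 - V_5)/3.6 + (V_6 - 0)/11 = 0
Collecting terms (coefficients in siemens):
  0.002804·V_0 - 0.001333·V_1 - 0.001471·V_4 = 1
  0.01119·V_1 - 0.001333·V_0 - 0.0007692·V_2 - 0.009091·V_5 = 0
  0.001283·V_2 - 0.0007692·V_1 - 0.00001333·V_3 - 0.0005·V_6 = 0
  0.003347·V_3 - 0.00001333·V_2 = 0
  0.04314·V_4 - 0.001471·V_0 - 0.04167·V_5 = 0
  0.3285·V_5 - 0.009091·V_1 - 0.04167·V_4 - 0.2778·V_6 = 0
  0.3692·V_6 - 0.0005·V_2 - 0.2778·V_5 = 0
Solving these 7 simultaneous equations (Gaussian elimination) gives:
  V_0 = 400.9 V, V_1 = 62.42 V, V_2 = 41.73 V, V_3 = 0.1662 V
  V_4 = 27.71 V, V_5 = 14.54 V, V_6 = 10.99 V
R_eq = V_0 / 1 A = 400.9 Ω

Final answer: 400.9 Ω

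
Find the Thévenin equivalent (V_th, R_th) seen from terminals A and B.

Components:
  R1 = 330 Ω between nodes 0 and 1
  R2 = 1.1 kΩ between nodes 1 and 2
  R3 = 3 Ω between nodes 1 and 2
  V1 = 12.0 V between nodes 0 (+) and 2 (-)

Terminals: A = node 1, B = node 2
Step 1 — V_th is the open-circuit voltage V_A - V_B (nothing connected across the terminals).
Nodal analysis, taking node 2 as the 0 V reference.
Source V1 fixes V_0 = 12 V.
KCL at each unknown node (sum of currents leaving = 0; resistances in Ω):
  Node 1: (V_1 - 12)/330 + (V_1 - 0)/1100 + (V_1 - 0)/3 = 0
Collecting terms: 0.3373 × V_1 = 0.03636  =>  V_1 = 0.1078 V
V_th = V_1 - V_2 = 0.1078 - 0 = 0.1078 V
Step 2 — R_th: zero the source — replace V1 by a short circuit (node 2 merges into node 0) — and find the resistance seen between A (node 1) and B (node 0).
Reduce the network between node 1 (A) and node 0 (B) by series/parallel combination:
  Rp1 = R1 ‖ R2 ‖ R3 (parallel, all between nodes 0 and 1) = 1/(1/330 + 1/1100 + 1/3) = 2.965 Ω
R_th = 2.965 Ω

Final answer: V_th = 0.1078 V, R_th = 2.965 Ω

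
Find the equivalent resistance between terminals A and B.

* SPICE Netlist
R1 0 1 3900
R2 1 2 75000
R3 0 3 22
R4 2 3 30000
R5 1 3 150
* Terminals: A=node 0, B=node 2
The network is not a plain series/parallel combination. Inject a 1 A test current into terminal A (node 0) and return it from terminal B (node 2); then R_eq = V_A / (1 A).
Nodal analysis, taking node 2 as the 0 V reference.
Current source I_test pushes 1 A into node 0 and draws it out of node 2.
KCL at each unknown node (sum of currents leaving = 0; resistances in Ω):
  Node 0: (V_0 - V_1)/3900 + (V_0 - V_3)/22 - 1 = 0
  Node 1: (V_1 - V_0)/3900 + (V_1 - 0)/75000 + (V_1 - V_3)/150 = 0
  Node 3: (V_3 - V_0)/22 + (V_3 - V_1)/150 + (V_3 - 0)/30000 = 0
Collecting terms (coefficients in siemens):
  0.04571·V_0 - 0.0002564·V_1 - 0.04545·V_3 = 1
  0.006936·V_1 - 0.0002564·V_0 - 0.006667·V_3 = 0
  0.05215·V_3 - 0.04545·V_0 - 0.006667·V_1 = 0
Solving these 3 simultaneous equations (Gaussian elimination) gives:
  V_0 = 21460 V, V_1 = 21400 V, V_3 = 21440 V
R_eq = V_0 / 1 A = 21460 Ω = 21.46 kΩ

Final answer: 21.46 kΩ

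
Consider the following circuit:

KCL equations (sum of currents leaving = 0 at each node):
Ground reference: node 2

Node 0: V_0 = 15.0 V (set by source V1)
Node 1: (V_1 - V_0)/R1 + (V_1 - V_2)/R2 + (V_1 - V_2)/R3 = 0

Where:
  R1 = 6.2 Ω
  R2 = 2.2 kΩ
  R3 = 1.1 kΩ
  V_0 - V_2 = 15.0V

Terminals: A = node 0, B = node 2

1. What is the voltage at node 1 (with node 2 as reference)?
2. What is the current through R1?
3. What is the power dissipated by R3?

Nodal analysis, taking node 2 as the 0 V reference.
Source V1 fixes V_0 = 15 V.
KCL at each unknown node (sum of currents leaving = 0; resistances in Ω):
  Node 1: (V_1 - 15)/6.2 + (V_1 - 0)/2200 + (V_1 - 0)/1100 = 0
Collecting terms: 0.1627 × V_1 = 2.419  =>  V_1 = 14.87 V
Part 1:
  Read off the nodal solution: V_1 = 14.87 V
Part 2:
  I_R1 = (V_0 - V_1)/R1 = (15 - 14.87)/6.2 = 0.02028 A
  Magnitude: I_R1 = 0.02028 A
Part 3:
  I_R3 = (V_1 - V_2)/R3 = (14.87 - 0)/1100 = 0.01352 A
  P_R3 = I_R3² × R3 = (0.01352)² × 1100 = 0.2011 W

Final answers:
1. V_1 = 14.87 V
2. I_R1 = 0.02028 A
3. P_R3 = 0.2011 W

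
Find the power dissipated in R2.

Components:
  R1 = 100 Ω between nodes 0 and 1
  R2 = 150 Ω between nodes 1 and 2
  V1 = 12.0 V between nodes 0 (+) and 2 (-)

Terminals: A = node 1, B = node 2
Nodal analysis, taking node 2 as the 0 V reference.
Source V1 fixes V_0 = 12 V.
KCL at each unknown node (sum of currents leaving = 0; resistances in Ω):
  Node 1: (V_1 - 12)/100 + (V_1 - 0)/150 = 0
Collecting terms: 0.01667 × V_1 = 0.12  =>  V_1 = 7.2 V
I_R2 = (V_1 - V_2)/R2 = (7.2 - 0)/150 = 0.048 A
P_R2 = I_R2² × R2 = (0.048)² × 150 = 0.3456 W

Final answer: 0.3456 W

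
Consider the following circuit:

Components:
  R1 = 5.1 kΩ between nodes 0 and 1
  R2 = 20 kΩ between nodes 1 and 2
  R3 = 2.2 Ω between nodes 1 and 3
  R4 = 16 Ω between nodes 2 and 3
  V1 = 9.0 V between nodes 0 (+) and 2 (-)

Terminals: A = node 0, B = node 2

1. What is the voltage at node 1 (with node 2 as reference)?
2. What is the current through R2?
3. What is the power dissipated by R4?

Nodal analysis, taking node 2 as the 0 V reference.
Source V1 fixes V_0 = 9 V.
KCL at each unknown node (sum of currents leaving = 0; resistances in Ω):
  Node 1: (V_1 - 9)/5100 + (V_1 - 0)/20000 + (V_1 - V_3)/2.2 = 0
  Node 3: (V_3 - V_1)/2.2 + (V_3 - 0)/16 = 0
Collecting terms (coefficients in siemens):
  0.4548·V_1 - 0.4545·V_3 = 0.001765
  0.517·V_3 - 0.4545·V_1 = 0
Determinant D = (0.4548)(0.517) - (-0.4545)(-0.4545) = 0.02854
V_1 = [(0.001765)(0.517) - (-0.4545)(0)]/D = 0.03197 V
V_3 = [(0.4548)(0) - (0.001765)(-0.4545)]/D = 0.02811 V
Part 1:
  Read off the nodal solution: V_1 = 0.03197 V
Part 2:
  I_R2 = (V_1 - V_2)/R2 = (0.03197 - 0)/20000 = 0.000001599 A
  Magnitude: I_R2 = 0.000001599 A
Part 3:
  I_R4 = (V_2 - V_3)/R4 = (0 - 0.02811)/16 = -0.001757 A
  P_R4 = I_R4² × R4 = (-0.001757)² × 16 = 0.00004938 W

Final answers:
1. V_1 = 0.03197 V
2. I_R2 = 1.599e-06 A
3. P_R4 = 4.938e-05 W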